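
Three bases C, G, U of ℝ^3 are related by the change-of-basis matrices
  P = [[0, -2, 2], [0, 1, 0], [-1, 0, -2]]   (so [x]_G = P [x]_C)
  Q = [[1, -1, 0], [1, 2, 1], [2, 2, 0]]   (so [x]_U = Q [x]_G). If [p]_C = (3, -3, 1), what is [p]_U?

(11, -3, 10)

First [p]_G = P [p]_C = (8, -3, -5).
Then [p]_U = Q [p]_G = (11, -3, 10).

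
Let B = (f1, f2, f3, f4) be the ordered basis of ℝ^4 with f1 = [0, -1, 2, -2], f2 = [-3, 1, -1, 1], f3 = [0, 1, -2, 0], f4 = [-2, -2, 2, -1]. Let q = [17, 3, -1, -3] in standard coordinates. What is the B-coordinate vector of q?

Write q = c_1 f1 + ... + c_4 f4 and solve for the c_i.
Solving this 4x4 system gives c = (2, -3, 0, -4).
Check: 2f1 - 3f2 + 0·f3 - 4f4 = [17, 3, -1, -3].

[2, -3, 0, -4]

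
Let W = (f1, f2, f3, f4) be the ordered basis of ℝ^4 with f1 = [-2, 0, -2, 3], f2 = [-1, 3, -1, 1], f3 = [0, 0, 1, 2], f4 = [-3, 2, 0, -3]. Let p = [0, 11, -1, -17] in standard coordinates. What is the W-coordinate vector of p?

[-3, 3, -4, 1]

We seek scalars with c_1 f1 + ... + c_4 f4 = p; equivalently solve M c = p where the columns of M are f1, ..., f4.
Solving this 4x4 system gives c = (-3, 3, -4, 1).
Check: -3f1 + 3f2 - 4f3 + f4 = [0, 11, -1, -17].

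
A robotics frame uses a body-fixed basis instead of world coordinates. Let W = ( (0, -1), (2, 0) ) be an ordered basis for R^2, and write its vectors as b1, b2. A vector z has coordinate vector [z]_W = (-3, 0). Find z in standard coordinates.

The coordinates say z = -3b1 + 0·b2; adding the scaled basis vectors gives (0, 3).

(0, 3)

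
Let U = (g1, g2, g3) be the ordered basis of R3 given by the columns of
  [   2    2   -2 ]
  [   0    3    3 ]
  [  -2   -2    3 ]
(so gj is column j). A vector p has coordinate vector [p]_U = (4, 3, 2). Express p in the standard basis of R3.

The coordinates say p = 4g1 + 3g2 + 2g3; adding the scaled basis vectors gives (10, 15, -8).

(10, 15, -8)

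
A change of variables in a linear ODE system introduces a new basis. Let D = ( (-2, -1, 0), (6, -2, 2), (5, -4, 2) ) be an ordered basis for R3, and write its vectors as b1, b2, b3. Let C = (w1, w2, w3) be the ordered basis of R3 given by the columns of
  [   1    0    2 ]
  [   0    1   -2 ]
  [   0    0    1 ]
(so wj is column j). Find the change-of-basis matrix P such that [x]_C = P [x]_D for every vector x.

[[-2, 2, 1], [-1, 2, 0], [0, 2, 2]]

Let M have columns bj and N have columns wj. Then for every x, N [x]_C = x = M [x]_D, so P = N^(-1) M.
Since det N = 1, N^(-1) has integer entries; multiplying gives P = [[-2, 2, 1], [-1, 2, 0], [0, 2, 2]].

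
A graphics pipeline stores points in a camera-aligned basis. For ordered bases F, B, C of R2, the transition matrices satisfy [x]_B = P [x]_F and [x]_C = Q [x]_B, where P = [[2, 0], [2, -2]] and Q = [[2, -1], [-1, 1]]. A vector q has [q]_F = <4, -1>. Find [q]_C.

Apply P to get B-coordinates <8, 10>, then Q to get C-coordinates.
The result is [q]_C = <6, 2>.

<6, 2>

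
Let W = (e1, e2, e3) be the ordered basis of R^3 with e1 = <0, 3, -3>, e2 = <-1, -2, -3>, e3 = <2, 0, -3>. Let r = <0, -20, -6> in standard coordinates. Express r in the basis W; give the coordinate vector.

<-4, 4, 2>

We seek scalars with c_1 e1 + ... + c_3 e3 = r; equivalently solve M c = r where the columns of M are e1, ..., e3.
Gaussian elimination on [M | r] yields c = (-4, 4, 2).
Check: -4e1 + 4e2 + 2e3 = <0, -20, -6>.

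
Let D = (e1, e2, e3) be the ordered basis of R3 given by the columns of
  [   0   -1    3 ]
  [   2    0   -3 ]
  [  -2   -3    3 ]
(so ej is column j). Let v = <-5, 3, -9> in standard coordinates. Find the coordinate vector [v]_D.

<0, 2, -1>

We seek scalars with c_1 e1 + ... + c_3 e3 = v; equivalently solve M c = v where the columns of M are e1, ..., e3.
Row-reducing the augmented matrix [M | v] gives c = (0, 2, -1).
Check: 0·e1 + 2e2 - e3 = <-5, 3, -9>.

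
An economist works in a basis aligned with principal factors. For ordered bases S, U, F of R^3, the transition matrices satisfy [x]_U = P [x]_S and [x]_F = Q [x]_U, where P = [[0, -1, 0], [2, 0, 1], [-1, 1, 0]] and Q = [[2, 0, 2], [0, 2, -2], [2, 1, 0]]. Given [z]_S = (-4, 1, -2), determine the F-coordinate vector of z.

Composing the changes, [z]_F = Q P [z]_S.
Q P = [[-2, 0, 0], [6, -2, 2], [2, -2, 1]]; applying this to (-4, 1, -2) gives (8, -30, -12).

(8, -30, -12)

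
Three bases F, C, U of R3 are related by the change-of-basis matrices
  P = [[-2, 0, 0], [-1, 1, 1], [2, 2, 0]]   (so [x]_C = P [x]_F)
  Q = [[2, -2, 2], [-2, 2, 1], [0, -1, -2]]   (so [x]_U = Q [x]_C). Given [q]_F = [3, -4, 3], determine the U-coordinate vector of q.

Composing the changes, [q]_U = Q P [q]_F.
Q P = [[2, 2, -2], [4, 4, 2], [-3, -5, -1]]; applying this to [3, -4, 3] gives [-8, 2, 8].

[-8, 2, 8]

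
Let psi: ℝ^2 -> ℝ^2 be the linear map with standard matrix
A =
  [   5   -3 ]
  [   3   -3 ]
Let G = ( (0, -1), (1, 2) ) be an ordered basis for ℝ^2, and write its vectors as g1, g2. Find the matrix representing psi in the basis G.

The j-th column of [psi]_G is [psi(gj)]_G.
psi(g1) = A g1 = (3, 3) = 3g1 + 3g2, so column 1 is (3, 3).
Repeating for g2 and assembling the columns gives [[3, 1], [3, -1]].

[[3, 1], [3, -1]]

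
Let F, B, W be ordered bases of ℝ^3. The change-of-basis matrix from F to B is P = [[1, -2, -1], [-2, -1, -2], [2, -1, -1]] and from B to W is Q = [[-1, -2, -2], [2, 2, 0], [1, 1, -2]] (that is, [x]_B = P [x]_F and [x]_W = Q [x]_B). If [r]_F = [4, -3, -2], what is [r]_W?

Composing the changes, [r]_W = Q P [r]_F.
Q P = [[-1, 6, 7], [-2, -6, -6], [-5, -1, -1]]; applying this to [4, -3, -2] gives [-36, 22, -15].

[-36, 22, -15]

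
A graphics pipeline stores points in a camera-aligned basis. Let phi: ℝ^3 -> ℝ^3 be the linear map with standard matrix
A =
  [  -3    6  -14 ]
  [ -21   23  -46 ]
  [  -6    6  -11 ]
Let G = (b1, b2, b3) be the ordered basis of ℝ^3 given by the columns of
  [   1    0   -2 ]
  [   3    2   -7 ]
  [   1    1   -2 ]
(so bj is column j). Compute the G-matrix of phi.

[[3, -2, -2], [0, 3, 0], [1, 0, 3]]

Let P have columns b1, ..., b3. Then [phi]_G = P^(-1) A P.
Here det P = 1, so P^(-1) is integer; computing A P first and then P^(-1)(A P) gives [[3, -2, -2], [0, 3, 0], [1, 0, 3]].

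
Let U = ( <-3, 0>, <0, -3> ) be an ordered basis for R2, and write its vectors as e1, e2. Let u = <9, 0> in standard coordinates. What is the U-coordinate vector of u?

Write u = c_1 e1 + c_2 e2 and solve for the c_i.
System: -3c_1 + 0c_2 = 9, 0c_1 - 3c_2 = 0; solving gives c_1 = -3, c_2 = 0.
Check: -3e1 + 0·e2 = <9, 0>.

<-3, 0>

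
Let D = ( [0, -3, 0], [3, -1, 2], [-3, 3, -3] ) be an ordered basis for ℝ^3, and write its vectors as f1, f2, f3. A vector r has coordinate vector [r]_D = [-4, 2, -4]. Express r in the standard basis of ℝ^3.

[18, -2, 16]

The coordinates say r = -4f1 + 2f2 - 4f3; adding the scaled basis vectors gives [18, -2, 16].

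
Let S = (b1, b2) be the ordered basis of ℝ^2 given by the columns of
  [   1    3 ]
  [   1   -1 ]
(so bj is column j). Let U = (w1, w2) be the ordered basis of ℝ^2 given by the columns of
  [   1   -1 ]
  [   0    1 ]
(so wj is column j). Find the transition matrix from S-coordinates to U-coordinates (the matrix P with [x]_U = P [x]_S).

Let M have columns bj and N have columns wj. Then for every x, N [x]_U = x = M [x]_S, so P = N^(-1) M.
Since det N = 1, N^(-1) has integer entries; multiplying gives P = [[2, 2], [1, -1]].

[[2, 2], [1, -1]]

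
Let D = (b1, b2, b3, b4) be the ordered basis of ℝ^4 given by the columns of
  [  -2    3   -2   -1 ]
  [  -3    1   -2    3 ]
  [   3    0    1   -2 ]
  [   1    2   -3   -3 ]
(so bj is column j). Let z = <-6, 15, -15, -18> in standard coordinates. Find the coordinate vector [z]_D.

<-3, -3, 0, 3>

Write z = c_1 b1 + ... + c_4 b4 and solve for the c_i.
Solving this 4x4 system gives c = (-3, -3, 0, 3).
Check: -3b1 - 3b2 + 0·b3 + 3b4 = <-6, 15, -15, -18>.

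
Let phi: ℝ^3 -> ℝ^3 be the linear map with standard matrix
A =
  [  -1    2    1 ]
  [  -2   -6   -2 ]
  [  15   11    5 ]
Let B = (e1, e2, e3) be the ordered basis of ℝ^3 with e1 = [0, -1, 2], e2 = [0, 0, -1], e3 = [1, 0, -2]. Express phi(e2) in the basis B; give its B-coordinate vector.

[-2, 3, -1]

Column 2 of [phi]_B is the B-coordinate vector of phi(e2).
In standard coordinates phi(e2) = A e2 = [-1, 2, -5].
Converting to B: [-1, 2, -5] = -2e1 + 3e2 - e3, so the coordinate vector is [-2, 3, -1].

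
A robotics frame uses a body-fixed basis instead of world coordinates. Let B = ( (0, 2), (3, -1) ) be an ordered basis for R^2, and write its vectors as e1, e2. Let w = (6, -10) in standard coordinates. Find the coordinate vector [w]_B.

(-4, 2)

We seek scalars with c_1 e1 + c_2 e2 = w; equivalently solve M c = w where the columns of M are e1, e2.
System: 0c_1 + 3c_2 = 6, 2c_1 - c_2 = -10; solving gives c_1 = -4, c_2 = 2.
Check: -4e1 + 2e2 = (6, -10).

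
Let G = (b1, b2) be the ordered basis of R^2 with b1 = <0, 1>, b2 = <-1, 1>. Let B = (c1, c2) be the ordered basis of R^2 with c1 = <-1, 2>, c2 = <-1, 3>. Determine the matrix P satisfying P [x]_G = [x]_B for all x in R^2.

Take x = bj: its G-coordinates are the j-th standard unit vector, so P e_j — column j of P — equals [bj]_B.
b1 = -c1 + c2, giving column 1 = <-1, 1>; repeating for each j gives P = [[-1, 2], [1, -1]].

[[-1, 2], [1, -1]]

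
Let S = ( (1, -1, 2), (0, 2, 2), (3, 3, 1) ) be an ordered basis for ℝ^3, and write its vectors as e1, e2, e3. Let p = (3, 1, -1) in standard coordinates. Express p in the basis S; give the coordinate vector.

Write p = c_1 e1 + ... + c_3 e3 and solve for the c_i.
Solving this 3x3 system gives c = (0, -1, 1).
Check: 0·e1 - e2 + e3 = (3, 1, -1).

(0, -1, 1)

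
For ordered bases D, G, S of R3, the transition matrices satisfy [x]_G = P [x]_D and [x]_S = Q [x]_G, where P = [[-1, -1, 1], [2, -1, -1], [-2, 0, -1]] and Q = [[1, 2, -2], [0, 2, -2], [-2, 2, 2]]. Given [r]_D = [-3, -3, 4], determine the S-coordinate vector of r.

[-8, -18, -30]

Apply P to get G-coordinates [10, -7, 2], then Q to get S-coordinates.
The result is [r]_S = [-8, -18, -30].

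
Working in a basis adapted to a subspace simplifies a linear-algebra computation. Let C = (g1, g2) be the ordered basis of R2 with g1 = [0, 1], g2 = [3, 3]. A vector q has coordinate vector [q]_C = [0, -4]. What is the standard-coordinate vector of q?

The coordinates say q = 0·g1 - 4g2; adding the scaled basis vectors gives [-12, -12].

[-12, -12]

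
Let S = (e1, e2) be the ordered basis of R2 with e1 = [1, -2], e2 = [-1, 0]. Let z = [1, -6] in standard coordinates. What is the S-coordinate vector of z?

We seek scalars with c_1 e1 + c_2 e2 = z; equivalently solve M c = z where the columns of M are e1, e2.
System: c_1 - c_2 = 1, -2c_1 + 0c_2 = -6; solving gives c_1 = 3, c_2 = 2.
Check: 3e1 + 2e2 = [1, -6].

[3, 2]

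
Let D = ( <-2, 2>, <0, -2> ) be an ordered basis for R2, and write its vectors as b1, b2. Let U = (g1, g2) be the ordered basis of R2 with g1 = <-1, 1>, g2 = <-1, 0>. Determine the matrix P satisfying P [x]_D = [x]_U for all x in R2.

[[2, -2], [0, 2]]

Column j of P is [bj]_U, since P maps D-coordinates to U-coordinates.
Expressing b1 in U: b1 = 2g1 + 0·g2, so column 1 of P is <2, 0>.
Doing the same for each bj gives P = [[2, -2], [0, 2]].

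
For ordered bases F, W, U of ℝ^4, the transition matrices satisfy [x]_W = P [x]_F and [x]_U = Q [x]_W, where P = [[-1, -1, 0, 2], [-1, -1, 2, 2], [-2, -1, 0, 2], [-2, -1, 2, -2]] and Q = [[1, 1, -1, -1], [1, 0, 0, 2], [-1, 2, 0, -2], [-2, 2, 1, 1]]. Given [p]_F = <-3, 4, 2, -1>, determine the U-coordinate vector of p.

Apply P to get W-coordinates <-3, 1, 0, 8>, then Q to get U-coordinates.
The result is [p]_U = <-10, 13, -11, 16>.

<-10, 13, -11, 16>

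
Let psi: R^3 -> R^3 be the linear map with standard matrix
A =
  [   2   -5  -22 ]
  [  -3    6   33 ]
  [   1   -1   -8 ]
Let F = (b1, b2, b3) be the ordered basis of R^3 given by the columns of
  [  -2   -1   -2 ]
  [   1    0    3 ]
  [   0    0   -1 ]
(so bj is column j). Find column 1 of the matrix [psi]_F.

<3, -3, 3>

Column 1 of [psi]_F is the F-coordinate vector of psi(b1).
In standard coordinates psi(b1) = A b1 = <-9, 12, -3>.
Converting to F: <-9, 12, -3> = 3b1 - 3b2 + 3b3, so the coordinate vector is <3, -3, 3>.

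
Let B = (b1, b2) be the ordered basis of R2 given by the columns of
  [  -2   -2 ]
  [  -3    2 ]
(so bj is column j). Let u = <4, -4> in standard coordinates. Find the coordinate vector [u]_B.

We seek scalars with c_1 b1 + c_2 b2 = u; equivalently solve M c = u where the columns of M are b1, b2.
System: -2c_1 - 2c_2 = 4, -3c_1 + 2c_2 = -4; solving gives c_1 = 0, c_2 = -2.
Check: 0·b1 - 2b2 = <4, -4>.

<0, -2>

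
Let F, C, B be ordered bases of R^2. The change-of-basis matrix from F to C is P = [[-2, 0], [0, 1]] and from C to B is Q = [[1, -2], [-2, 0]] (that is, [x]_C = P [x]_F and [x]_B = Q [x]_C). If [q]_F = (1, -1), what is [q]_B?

First [q]_C = P [q]_F = (-2, -1).
Then [q]_B = Q [q]_C = (0, 4).

(0, 4)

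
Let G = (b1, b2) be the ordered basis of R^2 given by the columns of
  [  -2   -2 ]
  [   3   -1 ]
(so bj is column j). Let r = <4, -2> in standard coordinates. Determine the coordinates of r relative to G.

<-1, -1>

[r]_G is the unique c with M c = r, where M has columns b1, b2.
System: -2c_1 - 2c_2 = 4, 3c_1 - c_2 = -2; solving gives c_1 = -1, c_2 = -1.
Check: -b1 - b2 = <4, -2>.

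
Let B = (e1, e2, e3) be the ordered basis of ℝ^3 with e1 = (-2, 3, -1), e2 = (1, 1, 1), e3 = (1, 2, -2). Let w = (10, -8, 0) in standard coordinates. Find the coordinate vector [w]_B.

(-4, 0, 2)

[w]_B is the unique c with M c = w, where M has columns e1, ..., e3.
Row-reducing the augmented matrix [M | w] gives c = (-4, 0, 2).
Check: -4e1 + 0·e2 + 2e3 = (10, -8, 0).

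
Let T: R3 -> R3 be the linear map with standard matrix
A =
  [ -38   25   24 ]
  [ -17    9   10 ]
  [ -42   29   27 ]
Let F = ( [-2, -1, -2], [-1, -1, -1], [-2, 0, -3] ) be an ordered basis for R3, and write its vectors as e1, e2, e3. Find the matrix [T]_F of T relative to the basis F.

[[-2, 3, -2], [-3, -1, -2], [2, 3, 1]]

The j-th column of [T]_F is [T(ej)]_F.
T(e1) = A e1 = [3, 5, 1] = -2e1 - 3e2 + 2e3, so column 1 is [-2, -3, 2].
Repeating for e2, e3 and assembling the columns gives [[-2, 3, -2], [-3, -1, -2], [2, 3, 1]].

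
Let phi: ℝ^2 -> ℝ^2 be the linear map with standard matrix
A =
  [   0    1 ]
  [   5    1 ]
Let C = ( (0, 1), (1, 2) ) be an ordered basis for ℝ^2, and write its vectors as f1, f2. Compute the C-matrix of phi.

The j-th column of [phi]_C is [phi(fj)]_C.
phi(f1) = A f1 = (1, 1) = -f1 + f2, so column 1 is (-1, 1).
Repeating for f2 and assembling the columns gives [[-1, 3], [1, 2]].

[[-1, 3], [1, 2]]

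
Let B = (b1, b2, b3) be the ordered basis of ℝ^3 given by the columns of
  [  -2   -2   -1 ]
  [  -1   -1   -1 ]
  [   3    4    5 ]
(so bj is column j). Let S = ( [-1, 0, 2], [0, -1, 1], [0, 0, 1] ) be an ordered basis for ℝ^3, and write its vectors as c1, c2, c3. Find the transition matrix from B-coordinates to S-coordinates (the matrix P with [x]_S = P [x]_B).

Take x = bj: its B-coordinates are the j-th standard unit vector, so P e_j — column j of P — equals [bj]_S.
b1 = 2c1 + c2 - 2c3, giving column 1 = [2, 1, -2]; repeating for each j gives P = [[2, 2, 1], [1, 1, 1], [-2, -1, 2]].

[[2, 2, 1], [1, 1, 1], [-2, -1, 2]]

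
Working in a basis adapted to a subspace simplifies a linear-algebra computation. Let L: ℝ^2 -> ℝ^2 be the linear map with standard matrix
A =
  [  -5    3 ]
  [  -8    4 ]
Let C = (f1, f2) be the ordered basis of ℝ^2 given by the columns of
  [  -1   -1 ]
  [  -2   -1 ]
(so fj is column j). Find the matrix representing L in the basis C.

The j-th column of [L]_C is [L(fj)]_C.
L(f1) = A f1 = [-1, 0] = -f1 + 2f2, so column 1 is [-1, 2].
Repeating for f2 and assembling the columns gives [[-1, -2], [2, 0]].

[[-1, -2], [2, 0]]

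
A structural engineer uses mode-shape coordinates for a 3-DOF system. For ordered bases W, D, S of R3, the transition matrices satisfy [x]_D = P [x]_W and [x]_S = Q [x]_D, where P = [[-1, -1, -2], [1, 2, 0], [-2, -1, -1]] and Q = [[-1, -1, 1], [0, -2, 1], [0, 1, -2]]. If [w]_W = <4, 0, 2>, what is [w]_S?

Composing the changes, [w]_S = Q P [w]_W.
Q P = [[-2, -2, 1], [-4, -5, -1], [5, 4, 2]]; applying this to <4, 0, 2> gives <-6, -18, 24>.

<-6, -18, 24>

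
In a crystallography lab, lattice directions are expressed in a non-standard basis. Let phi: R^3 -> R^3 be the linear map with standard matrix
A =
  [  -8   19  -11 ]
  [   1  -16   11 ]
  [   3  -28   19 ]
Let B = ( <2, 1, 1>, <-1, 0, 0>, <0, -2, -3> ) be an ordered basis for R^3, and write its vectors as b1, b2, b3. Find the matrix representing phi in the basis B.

With P the matrix whose columns are b1, ..., b3, [phi]_B = P^(-1) A P.
Column by column: phi(b1) = A b1 = <-8, -3, -3>; its B-coordinates <-3, 2, 0> give column 1.
Continuing for each basis vector yields [phi]_B = [[-3, 3, -1], [2, -2, 3], [0, 2, 0]].

[[-3, 3, -1], [2, -2, 3], [0, 2, 0]]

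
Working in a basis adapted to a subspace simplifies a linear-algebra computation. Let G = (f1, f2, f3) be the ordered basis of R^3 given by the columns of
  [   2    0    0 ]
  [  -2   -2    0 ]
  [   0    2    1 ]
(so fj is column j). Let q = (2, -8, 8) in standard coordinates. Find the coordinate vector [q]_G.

(1, 3, 2)

[q]_G is the unique c with M c = q, where M has columns f1, ..., f3.
Gaussian elimination on [M | q] yields c = (1, 3, 2).
Check: f1 + 3f2 + 2f3 = (2, -8, 8).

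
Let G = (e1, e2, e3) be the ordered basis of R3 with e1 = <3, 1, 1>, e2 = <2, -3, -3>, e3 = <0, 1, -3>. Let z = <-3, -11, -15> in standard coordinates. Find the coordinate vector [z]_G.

<-3, 3, 1>

We seek scalars with c_1 e1 + ... + c_3 e3 = z; equivalently solve M c = z where the columns of M are e1, ..., e3.
Row-reducing the augmented matrix [M | z] gives c = (-3, 3, 1).
Check: -3e1 + 3e2 + e3 = <-3, -11, -15>.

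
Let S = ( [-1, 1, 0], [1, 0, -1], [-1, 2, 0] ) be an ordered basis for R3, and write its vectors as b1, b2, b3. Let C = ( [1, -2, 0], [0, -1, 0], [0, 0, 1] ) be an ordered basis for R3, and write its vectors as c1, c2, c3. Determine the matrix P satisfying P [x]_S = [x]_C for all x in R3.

Let M have columns bj and N have columns cj. Then for every x, N [x]_C = x = M [x]_S, so P = N^(-1) M.
Since det N = -1, N^(-1) has integer entries; multiplying gives P = [[-1, 1, -1], [1, -2, 0], [0, -1, 0]].

[[-1, 1, -1], [1, -2, 0], [0, -1, 0]]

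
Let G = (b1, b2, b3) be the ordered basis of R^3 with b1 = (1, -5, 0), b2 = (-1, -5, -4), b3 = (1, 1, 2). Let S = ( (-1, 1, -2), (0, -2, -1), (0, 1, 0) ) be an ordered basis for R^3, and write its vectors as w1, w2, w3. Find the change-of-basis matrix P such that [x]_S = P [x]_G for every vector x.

Column j of P is [bj]_S, since P maps G-coordinates to S-coordinates.
Expressing b1 in S: b1 = -w1 + 2w2 + 0·w3, so column 1 of P is (-1, 2, 0).
Doing the same for each bj gives P = [[-1, 1, -1], [2, 2, 0], [0, -2, 2]].

[[-1, 1, -1], [2, 2, 0], [0, -2, 2]]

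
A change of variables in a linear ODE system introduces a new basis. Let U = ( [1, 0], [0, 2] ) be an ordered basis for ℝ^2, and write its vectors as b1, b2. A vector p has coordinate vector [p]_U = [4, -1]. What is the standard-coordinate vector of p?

By definition p = 4b1 - b2.
Summing componentwise gives [4, -2].

[4, -2]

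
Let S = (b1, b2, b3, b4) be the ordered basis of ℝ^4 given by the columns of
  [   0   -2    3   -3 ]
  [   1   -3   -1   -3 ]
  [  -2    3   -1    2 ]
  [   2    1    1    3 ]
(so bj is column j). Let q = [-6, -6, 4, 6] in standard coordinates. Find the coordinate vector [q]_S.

[0, 0, 0, 2]

Write q = c_1 b1 + ... + c_4 b4 and solve for the c_i.
Row-reducing the augmented matrix [M | q] gives c = (0, 0, 0, 2).
Check: 0·b1 + 0·b2 + 0·b3 + 2b4 = [-6, -6, 4, 6].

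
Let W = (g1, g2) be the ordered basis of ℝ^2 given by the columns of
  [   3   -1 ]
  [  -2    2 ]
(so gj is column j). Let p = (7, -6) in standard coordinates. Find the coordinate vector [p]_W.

[p]_W is the unique c with M c = p, where M has columns g1, g2.
System: 3c_1 - c_2 = 7, -2c_1 + 2c_2 = -6; solving gives c_1 = 2, c_2 = -1.
Check: 2g1 - g2 = (7, -6).

(2, -1)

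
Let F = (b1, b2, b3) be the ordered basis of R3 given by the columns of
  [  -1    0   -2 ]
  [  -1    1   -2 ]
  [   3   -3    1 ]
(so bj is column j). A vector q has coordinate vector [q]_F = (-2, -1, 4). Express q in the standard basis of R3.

By definition q = -2b1 - b2 + 4b3.
Summing componentwise gives (-6, -7, 1).

(-6, -7, 1)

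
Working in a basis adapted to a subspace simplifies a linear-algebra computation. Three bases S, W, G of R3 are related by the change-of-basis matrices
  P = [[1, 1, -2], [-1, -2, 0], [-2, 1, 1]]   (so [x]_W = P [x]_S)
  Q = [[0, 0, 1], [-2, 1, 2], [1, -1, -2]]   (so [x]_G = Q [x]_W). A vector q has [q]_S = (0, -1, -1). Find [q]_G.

Apply P to get W-coordinates (1, 2, -2), then Q to get G-coordinates.
The result is [q]_G = (-2, -4, 3).

(-2, -4, 3)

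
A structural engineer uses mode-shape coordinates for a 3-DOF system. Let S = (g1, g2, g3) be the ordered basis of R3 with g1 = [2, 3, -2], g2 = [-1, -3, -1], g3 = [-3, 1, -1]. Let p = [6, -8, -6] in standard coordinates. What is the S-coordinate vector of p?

[2, 4, -2]

[p]_S is the unique c with M c = p, where M has columns g1, ..., g3.
Gaussian elimination on [M | p] yields c = (2, 4, -2).
Check: 2g1 + 4g2 - 2g3 = [6, -8, -6].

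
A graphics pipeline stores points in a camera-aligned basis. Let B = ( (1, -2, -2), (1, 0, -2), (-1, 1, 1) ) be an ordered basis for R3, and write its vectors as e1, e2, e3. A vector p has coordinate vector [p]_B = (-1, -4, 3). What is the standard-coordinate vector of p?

p = M [p]_B, where M has columns e1, ..., e3.
Carrying out the matrix-vector product, p = (-8, 5, 13).

(-8, 5, 13)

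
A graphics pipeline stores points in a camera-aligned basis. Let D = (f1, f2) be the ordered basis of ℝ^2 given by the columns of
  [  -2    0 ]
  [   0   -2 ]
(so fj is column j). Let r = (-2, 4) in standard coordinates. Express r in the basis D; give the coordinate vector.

(1, -2)

Write r = c_1 f1 + c_2 f2 and solve for the c_i.
System: -2c_1 + 0c_2 = -2, 0c_1 - 2c_2 = 4; solving gives c_1 = 1, c_2 = -2.
Check: f1 - 2f2 = (-2, 4).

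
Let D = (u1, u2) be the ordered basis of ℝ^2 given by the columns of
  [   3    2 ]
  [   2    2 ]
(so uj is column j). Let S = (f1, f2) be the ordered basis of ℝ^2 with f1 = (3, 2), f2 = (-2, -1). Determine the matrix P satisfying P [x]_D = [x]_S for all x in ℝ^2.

[[1, 2], [0, 2]]

Column j of P is [uj]_S, since P maps D-coordinates to S-coordinates.
Expressing u1 in S: u1 = f1 + 0·f2, so column 1 of P is (1, 0).
Doing the same for each uj gives P = [[1, 2], [0, 2]].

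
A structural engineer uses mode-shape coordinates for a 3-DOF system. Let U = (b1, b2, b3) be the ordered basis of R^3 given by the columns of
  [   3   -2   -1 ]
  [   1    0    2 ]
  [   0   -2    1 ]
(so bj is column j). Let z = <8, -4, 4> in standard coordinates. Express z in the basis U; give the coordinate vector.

<0, -3, -2>

We seek scalars with c_1 b1 + ... + c_3 b3 = z; equivalently solve M c = z where the columns of M are b1, ..., b3.
Gaussian elimination on [M | z] yields c = (0, -3, -2).
Check: 0·b1 - 3b2 - 2b3 = <8, -4, 4>.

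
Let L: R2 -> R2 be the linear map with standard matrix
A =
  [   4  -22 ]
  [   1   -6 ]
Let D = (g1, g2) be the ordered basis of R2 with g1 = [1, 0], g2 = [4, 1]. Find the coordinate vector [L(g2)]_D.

[2, -2]

Compute L(g2) = A g2 = [-6, -2] in standard coordinates.
Then write this in D-coordinates: solve for y in y_1 g1 + y_2 g2 = [-6, -2].
This gives y = [2, -2], which is column 2 of [L]_D.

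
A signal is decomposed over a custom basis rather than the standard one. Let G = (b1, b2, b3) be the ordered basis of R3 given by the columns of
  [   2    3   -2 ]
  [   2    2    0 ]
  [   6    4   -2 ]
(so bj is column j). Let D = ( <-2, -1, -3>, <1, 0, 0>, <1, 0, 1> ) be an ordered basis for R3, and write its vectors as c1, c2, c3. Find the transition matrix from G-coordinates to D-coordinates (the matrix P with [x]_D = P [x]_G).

Column j of P is [bj]_D, since P maps G-coordinates to D-coordinates.
Expressing b1 in D: b1 = -2c1 - 2c2 + 0·c3, so column 1 of P is <-2, -2, 0>.
Doing the same for each bj gives P = [[-2, -2, 0], [-2, 1, 0], [0, -2, -2]].

[[-2, -2, 0], [-2, 1, 0], [0, -2, -2]]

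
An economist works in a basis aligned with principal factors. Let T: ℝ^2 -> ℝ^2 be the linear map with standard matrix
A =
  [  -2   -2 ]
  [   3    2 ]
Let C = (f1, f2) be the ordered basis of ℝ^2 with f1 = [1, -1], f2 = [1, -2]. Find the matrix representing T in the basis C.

The j-th column of [T]_C is [T(fj)]_C.
T(f1) = A f1 = [0, 1] = f1 - f2, so column 1 is [1, -1].
Repeating for f2 and assembling the columns gives [[1, 3], [-1, -1]].

[[1, 3], [-1, -1]]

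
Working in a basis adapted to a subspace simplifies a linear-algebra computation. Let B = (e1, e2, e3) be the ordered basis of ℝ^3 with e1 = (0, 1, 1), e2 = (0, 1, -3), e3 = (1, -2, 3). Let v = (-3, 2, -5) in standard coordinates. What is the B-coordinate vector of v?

(-2, -2, -3)

[v]_B is the unique c with M c = v, where M has columns e1, ..., e3.
Solving this 3x3 system gives c = (-2, -2, -3).
Check: -2e1 - 2e2 - 3e3 = (-3, 2, -5).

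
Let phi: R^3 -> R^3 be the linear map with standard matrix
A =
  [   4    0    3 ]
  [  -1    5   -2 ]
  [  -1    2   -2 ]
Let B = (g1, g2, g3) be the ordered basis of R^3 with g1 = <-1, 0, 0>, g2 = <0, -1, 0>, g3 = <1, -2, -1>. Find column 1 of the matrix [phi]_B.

Column 1 of [phi]_B is the B-coordinate vector of phi(g1).
In standard coordinates phi(g1) = A g1 = <-4, 1, 1>.
Converting to B: <-4, 1, 1> = 3g1 + g2 - g3, so the coordinate vector is <3, 1, -1>.

<3, 1, -1>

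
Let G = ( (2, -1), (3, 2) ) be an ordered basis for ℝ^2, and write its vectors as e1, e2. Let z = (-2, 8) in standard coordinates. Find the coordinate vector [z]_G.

(-4, 2)

Write z = c_1 e1 + c_2 e2 and solve for the c_i.
System: 2c_1 + 3c_2 = -2, -c_1 + 2c_2 = 8; solving gives c_1 = -4, c_2 = 2.
Check: -4e1 + 2e2 = (-2, 8).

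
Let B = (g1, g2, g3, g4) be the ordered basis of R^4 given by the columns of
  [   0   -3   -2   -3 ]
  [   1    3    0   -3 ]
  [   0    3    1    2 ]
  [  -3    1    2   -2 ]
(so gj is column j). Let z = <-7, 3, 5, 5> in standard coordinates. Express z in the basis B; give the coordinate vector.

We seek scalars with c_1 g1 + ... + c_4 g4 = z; equivalently solve M c = z where the columns of M are g1, ..., g4.
Row-reducing the augmented matrix [M | z] gives c = (0, 1, 2, 0).
Check: 0·g1 + g2 + 2g3 + 0·g4 = <-7, 3, 5, 5>.

<0, 1, 2, 0>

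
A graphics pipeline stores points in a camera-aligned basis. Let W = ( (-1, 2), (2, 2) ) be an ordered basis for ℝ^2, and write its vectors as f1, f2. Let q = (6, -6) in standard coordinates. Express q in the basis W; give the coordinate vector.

(-4, 1)

Write q = c_1 f1 + c_2 f2 and solve for the c_i.
System: -c_1 + 2c_2 = 6, 2c_1 + 2c_2 = -6; solving gives c_1 = -4, c_2 = 1.
Check: -4f1 + f2 = (6, -6).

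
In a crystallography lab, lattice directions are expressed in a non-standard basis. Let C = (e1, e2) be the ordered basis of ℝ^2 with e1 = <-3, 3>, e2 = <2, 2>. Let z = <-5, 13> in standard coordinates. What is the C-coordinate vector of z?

We seek scalars with c_1 e1 + c_2 e2 = z; equivalently solve M c = z where the columns of M are e1, e2.
System: -3c_1 + 2c_2 = -5, 3c_1 + 2c_2 = 13; solving gives c_1 = 3, c_2 = 2.
Check: 3e1 + 2e2 = <-5, 13>.

<3, 2>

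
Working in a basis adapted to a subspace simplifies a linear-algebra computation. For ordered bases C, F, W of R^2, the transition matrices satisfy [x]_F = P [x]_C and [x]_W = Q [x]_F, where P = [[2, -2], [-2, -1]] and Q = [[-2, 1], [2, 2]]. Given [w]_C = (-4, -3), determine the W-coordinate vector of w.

(15, 18)

First [w]_F = P [w]_C = (-2, 11).
Then [w]_W = Q [w]_F = (15, 18).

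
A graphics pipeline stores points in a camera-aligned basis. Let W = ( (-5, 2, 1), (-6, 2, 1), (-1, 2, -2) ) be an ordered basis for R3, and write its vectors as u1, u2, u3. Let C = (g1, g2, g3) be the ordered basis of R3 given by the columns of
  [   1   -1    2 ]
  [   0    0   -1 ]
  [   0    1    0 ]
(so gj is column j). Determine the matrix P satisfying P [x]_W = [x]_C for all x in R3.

Take x = uj: its W-coordinates are the j-th standard unit vector, so P e_j — column j of P — equals [uj]_C.
u1 = 0·g1 + g2 - 2g3, giving column 1 = (0, 1, -2); repeating for each j gives P = [[0, -1, 1], [1, 1, -2], [-2, -2, -2]].

[[0, -1, 1], [1, 1, -2], [-2, -2, -2]]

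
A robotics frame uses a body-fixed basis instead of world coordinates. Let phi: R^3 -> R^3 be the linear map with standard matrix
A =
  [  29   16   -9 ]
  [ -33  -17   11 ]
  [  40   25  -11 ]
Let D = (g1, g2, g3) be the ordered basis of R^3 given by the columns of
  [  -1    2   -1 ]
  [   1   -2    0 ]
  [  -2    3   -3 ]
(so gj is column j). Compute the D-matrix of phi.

Let P have columns g1, ..., g3. Then [phi]_D = P^(-1) A P.
Here det P = 1, so P^(-1) is integer; computing A P first and then P^(-1)(A P) gives [[-2, 3, 2], [2, 1, 1], [1, 0, 2]].

[[-2, 3, 2], [2, 1, 1], [1, 0, 2]]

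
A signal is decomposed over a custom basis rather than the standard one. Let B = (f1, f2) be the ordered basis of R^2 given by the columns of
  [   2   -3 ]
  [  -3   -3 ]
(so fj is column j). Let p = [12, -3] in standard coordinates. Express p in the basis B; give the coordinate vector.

Write p = c_1 f1 + c_2 f2 and solve for the c_i.
System: 2c_1 - 3c_2 = 12, -3c_1 - 3c_2 = -3; solving gives c_1 = 3, c_2 = -2.
Check: 3f1 - 2f2 = [12, -3].

[3, -2]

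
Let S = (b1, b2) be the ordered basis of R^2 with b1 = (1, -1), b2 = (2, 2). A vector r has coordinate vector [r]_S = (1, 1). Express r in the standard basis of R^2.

r = M [r]_S, where M has columns b1, b2.
Carrying out the matrix-vector product, r = (3, 1).

(3, 1)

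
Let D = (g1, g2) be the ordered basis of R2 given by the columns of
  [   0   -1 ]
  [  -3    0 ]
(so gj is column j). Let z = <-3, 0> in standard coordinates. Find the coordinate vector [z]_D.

[z]_D is the unique c with M c = z, where M has columns g1, g2.
System: 0c_1 - c_2 = -3, -3c_1 + 0c_2 = 0; solving gives c_1 = 0, c_2 = 3.
Check: 0·g1 + 3g2 = <-3, 0>.

<0, 3>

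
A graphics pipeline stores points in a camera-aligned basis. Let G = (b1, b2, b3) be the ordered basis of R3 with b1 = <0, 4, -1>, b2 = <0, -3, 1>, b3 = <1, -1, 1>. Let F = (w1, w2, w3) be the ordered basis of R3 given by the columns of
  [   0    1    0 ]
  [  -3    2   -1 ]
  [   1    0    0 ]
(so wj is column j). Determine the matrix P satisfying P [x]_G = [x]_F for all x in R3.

[[-1, 1, 1], [0, 0, 1], [-1, 0, 0]]

Column j of P is [bj]_F, since P maps G-coordinates to F-coordinates.
Expressing b1 in F: b1 = -w1 + 0·w2 - w3, so column 1 of P is <-1, 0, -1>.
Doing the same for each bj gives P = [[-1, 1, 1], [0, 0, 1], [-1, 0, 0]].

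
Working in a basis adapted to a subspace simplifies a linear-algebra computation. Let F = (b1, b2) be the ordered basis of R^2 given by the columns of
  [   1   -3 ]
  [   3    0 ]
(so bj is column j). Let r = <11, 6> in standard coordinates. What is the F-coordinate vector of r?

[r]_F is the unique c with M c = r, where M has columns b1, b2.
System: c_1 - 3c_2 = 11, 3c_1 + 0c_2 = 6; solving gives c_1 = 2, c_2 = -3.
Check: 2b1 - 3b2 = <11, 6>.

<2, -3>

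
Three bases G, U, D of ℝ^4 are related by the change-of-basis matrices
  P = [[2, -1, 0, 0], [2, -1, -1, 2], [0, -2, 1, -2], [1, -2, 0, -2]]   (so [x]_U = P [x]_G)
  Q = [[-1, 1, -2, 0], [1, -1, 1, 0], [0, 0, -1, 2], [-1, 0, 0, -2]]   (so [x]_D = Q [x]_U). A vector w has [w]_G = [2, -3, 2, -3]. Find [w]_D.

Composing the changes, [w]_D = Q P [w]_G.
Q P = [[0, 4, -3, 6], [0, -2, 2, -4], [2, -2, -1, -2], [-4, 5, 0, 4]]; applying this to [2, -3, 2, -3] gives [-36, 22, 14, -35].

[-36, 22, 14, -35]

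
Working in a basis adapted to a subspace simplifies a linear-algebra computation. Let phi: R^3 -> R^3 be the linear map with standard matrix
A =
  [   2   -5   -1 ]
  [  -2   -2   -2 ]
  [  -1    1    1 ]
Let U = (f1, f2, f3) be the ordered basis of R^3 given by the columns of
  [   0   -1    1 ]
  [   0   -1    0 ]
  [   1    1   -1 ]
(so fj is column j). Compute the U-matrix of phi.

With P the matrix whose columns are f1, ..., f3, [phi]_U = P^(-1) A P.
Column by column: phi(f1) = A f1 = <-1, -2, 1>; its U-coordinates <0, 2, 1> give column 1.
Continuing for each basis vector yields [phi]_U = [[0, 3, 1], [2, -2, 0], [1, 0, 3]].

[[0, 3, 1], [2, -2, 0], [1, 0, 3]]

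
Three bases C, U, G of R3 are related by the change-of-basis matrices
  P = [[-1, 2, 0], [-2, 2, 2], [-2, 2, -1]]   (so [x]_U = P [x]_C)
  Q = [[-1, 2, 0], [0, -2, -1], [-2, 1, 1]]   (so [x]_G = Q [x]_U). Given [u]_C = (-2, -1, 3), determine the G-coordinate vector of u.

Apply P to get U-coordinates (0, 8, -1), then Q to get G-coordinates.
The result is [u]_G = (16, -15, 7).

(16, -15, 7)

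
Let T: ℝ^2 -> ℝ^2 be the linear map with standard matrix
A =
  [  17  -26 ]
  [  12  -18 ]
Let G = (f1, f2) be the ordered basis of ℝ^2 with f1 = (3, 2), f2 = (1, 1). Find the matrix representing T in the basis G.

Let P have columns f1, f2. Then [T]_G = P^(-1) A P.
Here det P = 1, so P^(-1) is integer; computing A P first and then P^(-1)(A P) gives [[-1, -3], [2, 0]].

[[-1, -3], [2, 0]]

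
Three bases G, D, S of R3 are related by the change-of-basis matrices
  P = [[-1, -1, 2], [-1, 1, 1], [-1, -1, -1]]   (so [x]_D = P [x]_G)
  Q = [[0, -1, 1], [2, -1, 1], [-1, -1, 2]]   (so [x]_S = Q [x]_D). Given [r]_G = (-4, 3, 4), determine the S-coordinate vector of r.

(-14, 4, -26)

First [r]_D = P [r]_G = (9, 11, -3).
Then [r]_S = Q [r]_D = (-14, 4, -26).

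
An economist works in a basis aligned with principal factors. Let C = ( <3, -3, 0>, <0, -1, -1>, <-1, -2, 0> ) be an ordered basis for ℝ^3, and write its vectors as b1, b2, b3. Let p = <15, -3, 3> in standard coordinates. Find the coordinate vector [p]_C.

<4, -3, -3>

We seek scalars with c_1 b1 + ... + c_3 b3 = p; equivalently solve M c = p where the columns of M are b1, ..., b3.
Solving this 3x3 system gives c = (4, -3, -3).
Check: 4b1 - 3b2 - 3b3 = <15, -3, 3>.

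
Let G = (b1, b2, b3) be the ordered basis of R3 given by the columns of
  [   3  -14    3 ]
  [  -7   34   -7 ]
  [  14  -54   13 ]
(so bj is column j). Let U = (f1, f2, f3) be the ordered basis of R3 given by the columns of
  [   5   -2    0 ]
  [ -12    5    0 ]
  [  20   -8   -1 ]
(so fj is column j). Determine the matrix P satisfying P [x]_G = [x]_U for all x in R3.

[[1, -2, 1], [1, 2, 1], [-2, -2, -1]]

Let M have columns bj and N have columns fj. Then for every x, N [x]_U = x = M [x]_G, so P = N^(-1) M.
Since det N = -1, N^(-1) has integer entries; multiplying gives P = [[1, -2, 1], [1, 2, 1], [-2, -2, -1]].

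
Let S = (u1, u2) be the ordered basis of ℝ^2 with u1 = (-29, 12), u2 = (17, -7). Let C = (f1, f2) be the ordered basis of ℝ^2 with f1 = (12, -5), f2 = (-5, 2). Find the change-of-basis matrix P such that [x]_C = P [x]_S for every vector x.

[[-2, 1], [1, -1]]

Take x = uj: its S-coordinates are the j-th standard unit vector, so P e_j — column j of P — equals [uj]_C.
u1 = -2f1 + f2, giving column 1 = (-2, 1); repeating for each j gives P = [[-2, 1], [1, -1]].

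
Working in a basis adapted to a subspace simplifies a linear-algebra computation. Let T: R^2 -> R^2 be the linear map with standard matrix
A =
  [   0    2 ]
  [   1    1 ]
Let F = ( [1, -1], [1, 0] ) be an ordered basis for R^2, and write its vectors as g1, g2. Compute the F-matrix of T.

[[0, -1], [-2, 1]]

The j-th column of [T]_F is [T(gj)]_F.
T(g1) = A g1 = [-2, 0] = 0·g1 - 2g2, so column 1 is [0, -2].
Repeating for g2 and assembling the columns gives [[0, -1], [-2, 1]].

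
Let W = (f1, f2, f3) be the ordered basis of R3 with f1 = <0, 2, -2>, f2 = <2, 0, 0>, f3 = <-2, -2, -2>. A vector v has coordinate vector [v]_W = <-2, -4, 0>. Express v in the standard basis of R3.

v = M [v]_W, where M has columns f1, ..., f3.
Carrying out the matrix-vector product, v = <-8, -4, 4>.

<-8, -4, 4>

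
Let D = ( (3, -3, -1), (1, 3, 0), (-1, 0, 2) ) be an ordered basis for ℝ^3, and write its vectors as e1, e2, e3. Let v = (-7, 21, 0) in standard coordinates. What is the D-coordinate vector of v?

[v]_D is the unique c with M c = v, where M has columns e1, ..., e3.
Gaussian elimination on [M | v] yields c = (-4, 3, -2).
Check: -4e1 + 3e2 - 2e3 = (-7, 21, 0).

(-4, 3, -2)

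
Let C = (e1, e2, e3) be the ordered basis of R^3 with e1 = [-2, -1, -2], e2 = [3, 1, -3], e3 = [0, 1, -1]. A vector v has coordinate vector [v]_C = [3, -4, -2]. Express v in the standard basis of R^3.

The coordinates say v = 3e1 - 4e2 - 2e3; adding the scaled basis vectors gives [-18, -9, 8].

[-18, -9, 8]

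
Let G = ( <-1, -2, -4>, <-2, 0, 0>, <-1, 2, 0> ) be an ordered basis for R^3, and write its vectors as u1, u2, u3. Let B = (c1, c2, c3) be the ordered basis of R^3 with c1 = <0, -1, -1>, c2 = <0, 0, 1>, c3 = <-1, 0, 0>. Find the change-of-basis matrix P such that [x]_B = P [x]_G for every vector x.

[[2, 0, -2], [-2, 0, -2], [1, 2, 1]]

Column j of P is [uj]_B, since P maps G-coordinates to B-coordinates.
Expressing u1 in B: u1 = 2c1 - 2c2 + c3, so column 1 of P is <2, -2, 1>.
Doing the same for each uj gives P = [[2, 0, -2], [-2, 0, -2], [1, 2, 1]].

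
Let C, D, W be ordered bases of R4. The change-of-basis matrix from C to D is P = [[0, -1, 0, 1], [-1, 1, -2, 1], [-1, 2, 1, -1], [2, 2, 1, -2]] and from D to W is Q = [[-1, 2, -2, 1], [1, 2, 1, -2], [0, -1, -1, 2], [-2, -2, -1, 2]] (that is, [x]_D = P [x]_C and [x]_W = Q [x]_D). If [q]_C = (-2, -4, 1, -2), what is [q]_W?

(-15, 1, -5, -3)

First [q]_D = P [q]_C = (2, -6, -3, -7).
Then [q]_W = Q [q]_D = (-15, 1, -5, -3).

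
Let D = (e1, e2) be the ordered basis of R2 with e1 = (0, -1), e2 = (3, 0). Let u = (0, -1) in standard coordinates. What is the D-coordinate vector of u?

(1, 0)

Write u = c_1 e1 + c_2 e2 and solve for the c_i.
System: 0c_1 + 3c_2 = 0, -c_1 + 0c_2 = -1; solving gives c_1 = 1, c_2 = 0.
Check: e1 + 0·e2 = (0, -1).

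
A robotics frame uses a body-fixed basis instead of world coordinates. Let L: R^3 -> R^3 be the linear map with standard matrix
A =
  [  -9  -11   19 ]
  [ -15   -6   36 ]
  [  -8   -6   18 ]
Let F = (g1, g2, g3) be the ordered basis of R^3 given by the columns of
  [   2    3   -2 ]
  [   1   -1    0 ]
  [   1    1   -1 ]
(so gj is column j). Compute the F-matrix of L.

The j-th column of [L]_F is [L(gj)]_F.
L(g1) = A g1 = (-10, 0, -4) = -2g1 - 2g2 + 0·g3, so column 1 is (-2, -2, 0).
Repeating for g2, g3 and assembling the columns gives [[-2, 0, -3], [-2, 3, 3], [0, 3, 2]].

[[-2, 0, -3], [-2, 3, 3], [0, 3, 2]]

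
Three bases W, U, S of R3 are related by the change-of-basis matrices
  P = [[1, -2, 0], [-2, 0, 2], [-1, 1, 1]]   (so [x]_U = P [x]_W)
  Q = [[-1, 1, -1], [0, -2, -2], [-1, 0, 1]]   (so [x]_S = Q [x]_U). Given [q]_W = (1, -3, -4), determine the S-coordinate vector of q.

(-9, 36, -15)

Apply P to get U-coordinates (7, -10, -8), then Q to get S-coordinates.
The result is [q]_S = (-9, 36, -15).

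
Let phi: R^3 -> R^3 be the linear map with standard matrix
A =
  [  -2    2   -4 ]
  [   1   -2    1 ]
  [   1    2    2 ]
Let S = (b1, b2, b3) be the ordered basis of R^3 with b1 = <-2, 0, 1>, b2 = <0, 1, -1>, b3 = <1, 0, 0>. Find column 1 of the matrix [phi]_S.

<-1, -1, -2>

Column 1 of [phi]_S is the S-coordinate vector of phi(b1).
In standard coordinates phi(b1) = A b1 = <0, -1, 0>.
Converting to S: <0, -1, 0> = -b1 - b2 - 2b3, so the coordinate vector is <-1, -1, -2>.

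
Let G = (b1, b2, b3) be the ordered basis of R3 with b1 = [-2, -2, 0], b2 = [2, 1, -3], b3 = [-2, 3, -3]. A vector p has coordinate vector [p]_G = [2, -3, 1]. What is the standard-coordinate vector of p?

[-12, -4, 6]

By definition p = 2b1 - 3b2 + b3.
Summing componentwise gives [-12, -4, 6].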